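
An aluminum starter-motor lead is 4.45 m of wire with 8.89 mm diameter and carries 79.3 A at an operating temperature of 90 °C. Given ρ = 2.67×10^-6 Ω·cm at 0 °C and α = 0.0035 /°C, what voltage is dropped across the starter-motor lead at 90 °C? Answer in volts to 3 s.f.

0.200 V

ρ = 2.67×10^-6 Ω·cm = 2.67×10^-8 Ω·m
A = π(d/2)² = π(4.4450e-03 m)² = 6.207e-05 m²
R₍0₎ = ρL/A = (2.67×10^-8)(4.45)/(6.207e-05) = 0.001914 Ω
R₍90₎ = R₍0₎(1 + αΔT) = 0.001914 × (1 + 0.0035×90) = 0.002517 Ω
V = IR = 79.3 × 0.002517 = 0.200 V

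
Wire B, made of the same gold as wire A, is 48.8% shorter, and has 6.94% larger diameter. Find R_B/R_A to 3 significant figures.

0.448

R ∝ L/d², so R_B/R_A = (1 − 48.8/100) × (1 + 6.94/100)⁻²
= 0.512 × 0.8744 = 0.448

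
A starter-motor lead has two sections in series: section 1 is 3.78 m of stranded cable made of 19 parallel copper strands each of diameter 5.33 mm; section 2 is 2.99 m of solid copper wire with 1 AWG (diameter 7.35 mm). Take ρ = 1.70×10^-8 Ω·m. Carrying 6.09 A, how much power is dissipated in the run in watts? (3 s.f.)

0.0501 W

Section 1: A_strand = π(2.6650e-03)² = 2.231e-05 m²; R₁ = ρL/(N·A_s) = (1.70×10^-8)(3.78)/(19×2.231e-05) = 1.516×10^-4 Ω
Section 2: A = π(7.35/2 mm)² = π(3.6750e-03 m)² = 4.243e-05 m²
R₂ = (1.70×10^-8)(2.99)/(4.243e-05) = 0.001198 Ω
R = R₁ + R₂ = 0.00135 Ω
P = I²R = (6.09)² × 0.00135 = 0.0501 W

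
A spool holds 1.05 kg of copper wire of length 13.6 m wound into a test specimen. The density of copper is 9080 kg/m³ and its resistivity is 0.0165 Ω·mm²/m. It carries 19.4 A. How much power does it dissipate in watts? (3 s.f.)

9.93 W

ρ = 0.0165 Ω·mm²/m = 1.65×10^-8 Ω·m
A = m/(density·L) = 1.05/(9080×13.6) = 8.5029e-06 m²
R = ρL/A = (1.65×10^-8)(13.6)/(8.5029e-06) = 0.02639 Ω
P = I²R = (19.4)² × 0.02639 = 9.93 W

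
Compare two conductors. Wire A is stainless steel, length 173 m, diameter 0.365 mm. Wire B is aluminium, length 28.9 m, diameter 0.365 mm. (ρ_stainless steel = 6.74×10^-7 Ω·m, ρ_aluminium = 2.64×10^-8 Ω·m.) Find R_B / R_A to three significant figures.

0.00654

R ∝ ρL/d², so R_B/R_A = (ρ_B/ρ_A) × (L_B/L_A)
= (2.64×10^-8/6.74×10^-7) × (28.9/173) = 0.00654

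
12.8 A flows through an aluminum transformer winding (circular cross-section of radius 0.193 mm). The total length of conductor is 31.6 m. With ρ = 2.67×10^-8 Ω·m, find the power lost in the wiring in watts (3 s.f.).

1180 W

A = πr² = π(1.9300e-04 m)² = 1.170e-07 m²
R = ρL/A = (2.67×10^-8)(31.6)/(1.170e-07) = 7.21 Ω
P = I²R = (12.8)² × 7.21 = 1180 W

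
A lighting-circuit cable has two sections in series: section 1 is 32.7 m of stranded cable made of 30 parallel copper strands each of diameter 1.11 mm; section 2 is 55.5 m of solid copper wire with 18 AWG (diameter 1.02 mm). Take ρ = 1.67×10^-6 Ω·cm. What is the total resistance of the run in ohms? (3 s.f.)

1.15 Ω

ρ = 1.67×10^-6 Ω·cm = 1.67×10^-8 Ω·m
Section 1: A_strand = π(5.5500e-04)² = 9.677e-07 m²; R₁ = ρL/(N·A_s) = (1.67×10^-8)(32.7)/(30×9.677e-07) = 0.01881 Ω
Section 2: A = π(1.02/2 mm)² = π(5.1000e-04 m)² = 8.171e-07 m²
R₂ = (1.67×10^-8)(55.5)/(8.171e-07) = 1.134 Ω
R = R₁ + R₂ = 1.15 Ω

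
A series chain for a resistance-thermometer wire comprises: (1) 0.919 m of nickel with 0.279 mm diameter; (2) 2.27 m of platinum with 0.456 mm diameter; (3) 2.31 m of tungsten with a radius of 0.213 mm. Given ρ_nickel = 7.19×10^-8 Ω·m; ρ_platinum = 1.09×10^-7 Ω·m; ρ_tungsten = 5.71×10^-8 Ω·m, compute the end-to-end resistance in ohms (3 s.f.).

Seg 1: A = π(d/2)² = π(1.3950e-04 m)² = 6.114e-08 m²
R_1 = (7.19×10^-8)(0.919)/(6.114e-08) = 1.081 Ω
Seg 2: A = π(d/2)² = π(2.2800e-04 m)² = 1.633e-07 m²
R_2 = (1.09×10^-7)(2.27)/(1.633e-07) = 1.515 Ω
Seg 3: A = πr² = π(2.1300e-04 m)² = 1.425e-07 m²
R_3 = (5.71×10^-8)(2.31)/(1.425e-07) = 0.9254 Ω
R_total = R_1 + R_2 + R_3 = 3.52 Ω

3.52 Ω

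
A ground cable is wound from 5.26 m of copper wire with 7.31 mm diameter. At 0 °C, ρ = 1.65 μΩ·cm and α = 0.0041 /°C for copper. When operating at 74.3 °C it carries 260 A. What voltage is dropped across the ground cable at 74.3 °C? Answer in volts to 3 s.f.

ρ = 1.65 μΩ·cm = 1.65×10^-8 Ω·m
A = π(d/2)² = π(3.6550e-03 m)² = 4.197e-05 m²
R₍0₎ = ρL/A = (1.65×10^-8)(5.26)/(4.197e-05) = 0.002068 Ω
R₍74.3₎ = R₍0₎(1 + αΔT) = 0.002068 × (1 + 0.0041×74.3) = 0.002698 Ω
V = IR = 260 × 0.002698 = 0.701 V

0.701 V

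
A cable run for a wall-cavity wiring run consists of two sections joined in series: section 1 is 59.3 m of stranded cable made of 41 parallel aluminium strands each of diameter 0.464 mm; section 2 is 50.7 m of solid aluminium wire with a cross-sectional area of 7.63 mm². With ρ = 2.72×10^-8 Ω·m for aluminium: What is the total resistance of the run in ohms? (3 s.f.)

Section 1: A_strand = π(2.3200e-04)² = 1.691e-07 m²; R₁ = ρL/(N·A_s) = (2.72×10^-8)(59.3)/(41×1.691e-07) = 0.2327 Ω
Section 2: A = 7.63 mm² = 7.630e-06 m²
R₂ = (2.72×10^-8)(50.7)/(7.630e-06) = 0.1807 Ω
R = R₁ + R₂ = 0.413 Ω

0.413 Ω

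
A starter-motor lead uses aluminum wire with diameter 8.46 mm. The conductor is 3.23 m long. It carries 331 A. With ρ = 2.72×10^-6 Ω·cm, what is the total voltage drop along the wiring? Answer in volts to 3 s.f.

ρ = 2.72×10^-6 Ω·cm = 2.72×10^-8 Ω·m
A = π(d/2)² = π(4.2300e-03 m)² = 5.621e-05 m²
R = ρL/A = (2.72×10^-8)(3.23)/(5.621e-05) = 0.001563 Ω
V = IR = 331 × 0.001563 = 0.517 V

0.517 V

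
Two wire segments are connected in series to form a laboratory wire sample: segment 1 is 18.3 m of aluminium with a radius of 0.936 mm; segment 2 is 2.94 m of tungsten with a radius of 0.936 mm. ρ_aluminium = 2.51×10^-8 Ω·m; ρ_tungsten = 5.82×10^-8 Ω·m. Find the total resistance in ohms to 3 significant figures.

0.229 Ω

Segment 1: A = πr² = π(9.3600e-04 m)² = 2.752e-06 m²
R₁ = ρL/A = (2.51×10^-8)(18.3)/(2.752e-06) = 0.1669 Ω
R₂ = (5.82×10^-8)(2.94)/(2.752e-06) = 0.06217 Ω
R = R₁ + R₂ = 0.229 Ω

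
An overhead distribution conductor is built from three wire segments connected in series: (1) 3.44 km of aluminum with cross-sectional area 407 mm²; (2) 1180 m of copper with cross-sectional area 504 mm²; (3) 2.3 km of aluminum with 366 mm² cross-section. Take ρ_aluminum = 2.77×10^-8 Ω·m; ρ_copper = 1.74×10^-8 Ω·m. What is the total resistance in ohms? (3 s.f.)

0.449 Ω

Seg 1: A = 407 mm² = 4.070e-04 m²
R_1 = (2.77×10^-8)(3440)/(4.070e-04) = 0.2341 Ω
Seg 2: A = 504 mm² = 5.040e-04 m²
R_2 = (1.74×10^-8)(1180)/(5.040e-04) = 0.04074 Ω
Seg 3: A = 366 mm² = 3.660e-04 m²
R_3 = (2.77×10^-8)(2300)/(3.660e-04) = 0.1741 Ω
R_total = R_1 + R_2 + R_3 = 0.449 Ω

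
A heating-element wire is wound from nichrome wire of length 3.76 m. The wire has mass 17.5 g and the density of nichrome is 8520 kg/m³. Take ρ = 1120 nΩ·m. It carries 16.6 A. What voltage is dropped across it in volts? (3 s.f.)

ρ = 1120 nΩ·m = 1.12×10^-6 Ω·m
A = m/(density·L) = 0.0175/(8520×3.76) = 5.4627e-07 m²
R = ρL/A = (1.12×10^-6)(3.76)/(5.4627e-07) = 7.709 Ω
V = IR = 16.6 × 7.709 = 128 V

128 V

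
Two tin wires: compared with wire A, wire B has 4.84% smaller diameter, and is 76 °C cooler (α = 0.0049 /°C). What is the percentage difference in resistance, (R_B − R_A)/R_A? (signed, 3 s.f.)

R ∝ ρL/d² with ρ ∝ (1+αΔT), so R_B/R_A = (1 − 4.84/100)⁻² × (1 − 0.0049×76)
= 1.104 × 0.6276 = 0.6931
(R_B − R_A)/R_A = 0.6931 − 1 = -30.7%

-30.7%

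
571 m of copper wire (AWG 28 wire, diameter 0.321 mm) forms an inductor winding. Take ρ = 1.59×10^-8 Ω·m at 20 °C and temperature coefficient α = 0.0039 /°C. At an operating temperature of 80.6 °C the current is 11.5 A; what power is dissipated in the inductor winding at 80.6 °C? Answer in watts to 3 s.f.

18300 W

A = π(0.321/2 mm)² = π(1.6050e-04 m)² = 8.093e-08 m²
R₍20₎ = ρL/A = (1.59×10^-8)(571)/(8.093e-08) = 112.2 Ω
R₍80.6₎ = R₍20₎(1 + αΔT) = 112.2 × (1 + 0.0039×60.6) = 138.7 Ω
P = I²R = (11.5)² × 138.7 = 18300 W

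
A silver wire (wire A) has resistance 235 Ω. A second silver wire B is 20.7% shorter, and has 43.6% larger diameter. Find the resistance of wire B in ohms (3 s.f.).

90.4 Ω

R ∝ L/d², so R_B/R_A = (1 − 20.7/100) × (1 + 43.6/100)⁻²
= 0.793 × 0.4849 = 0.3846
R_B = 0.3846 × 235 = 90.4 Ω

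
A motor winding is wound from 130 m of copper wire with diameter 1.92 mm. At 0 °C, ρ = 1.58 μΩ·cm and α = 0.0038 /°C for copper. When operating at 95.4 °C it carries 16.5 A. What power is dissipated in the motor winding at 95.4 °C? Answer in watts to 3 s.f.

ρ = 1.58 μΩ·cm = 1.58×10^-8 Ω·m
A = π(d/2)² = π(9.6000e-04 m)² = 2.895e-06 m²
R₍0₎ = ρL/A = (1.58×10^-8)(130)/(2.895e-06) = 0.7094 Ω
R₍95.4₎ = R₍0₎(1 + αΔT) = 0.7094 × (1 + 0.0038×95.4) = 0.9666 Ω
P = I²R = (16.5)² × 0.9666 = 263 W

263 W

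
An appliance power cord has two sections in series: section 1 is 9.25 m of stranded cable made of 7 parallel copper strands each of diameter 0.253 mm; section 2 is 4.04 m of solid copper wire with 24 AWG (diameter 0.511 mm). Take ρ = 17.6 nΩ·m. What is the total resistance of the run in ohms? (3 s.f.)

ρ = 17.6 nΩ·m = 1.76×10^-8 Ω·m
Section 1: A_strand = π(1.2650e-04)² = 5.027e-08 m²; R₁ = ρL/(N·A_s) = (1.76×10^-8)(9.25)/(7×5.027e-08) = 0.4626 Ω
Section 2: A = π(0.511/2 mm)² = π(2.5550e-04 m)² = 2.051e-07 m²
R₂ = (1.76×10^-8)(4.04)/(2.051e-07) = 0.3467 Ω
R = R₁ + R₂ = 0.809 Ω

0.809 Ω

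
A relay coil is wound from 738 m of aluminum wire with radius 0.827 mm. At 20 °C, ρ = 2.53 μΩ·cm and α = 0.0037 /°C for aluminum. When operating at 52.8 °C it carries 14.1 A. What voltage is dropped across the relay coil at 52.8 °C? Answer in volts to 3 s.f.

ρ = 2.53 μΩ·cm = 2.53×10^-8 Ω·m
A = πr² = π(8.2700e-04 m)² = 2.149e-06 m²
R₍20₎ = ρL/A = (2.53×10^-8)(738)/(2.149e-06) = 8.69 Ω
R₍52.8₎ = R₍20₎(1 + αΔT) = 8.69 × (1 + 0.0037×32.8) = 9.745 Ω
V = IR = 14.1 × 9.745 = 137 V

137 V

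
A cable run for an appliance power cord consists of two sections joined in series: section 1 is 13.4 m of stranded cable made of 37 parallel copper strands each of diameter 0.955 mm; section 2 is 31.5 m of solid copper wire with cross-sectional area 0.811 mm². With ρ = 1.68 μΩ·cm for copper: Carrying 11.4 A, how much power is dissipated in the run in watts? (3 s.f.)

ρ = 1.68 μΩ·cm = 1.68×10^-8 Ω·m
Section 1: A_strand = π(4.7750e-04)² = 7.163e-07 m²; R₁ = ρL/(N·A_s) = (1.68×10^-8)(13.4)/(37×7.163e-07) = 0.008494 Ω
Section 2: A = 0.811 mm² = 8.110e-07 m²
R₂ = (1.68×10^-8)(31.5)/(8.110e-07) = 0.6525 Ω
R = R₁ + R₂ = 0.661 Ω
P = I²R = (11.4)² × 0.661 = 85.9 W

85.9 W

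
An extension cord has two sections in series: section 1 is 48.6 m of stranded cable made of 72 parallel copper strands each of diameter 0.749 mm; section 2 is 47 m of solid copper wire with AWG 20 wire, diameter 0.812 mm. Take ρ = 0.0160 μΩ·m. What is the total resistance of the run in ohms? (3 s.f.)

ρ = 0.0160 μΩ·m = 1.60×10^-8 Ω·m
Section 1: A_strand = π(3.7450e-04)² = 4.406e-07 m²; R₁ = ρL/(N·A_s) = (1.60×10^-8)(48.6)/(72×4.406e-07) = 0.02451 Ω
Section 2: A = π(0.812/2 mm)² = π(4.0600e-04 m)² = 5.178e-07 m²
R₂ = (1.60×10^-8)(47)/(5.178e-07) = 1.452 Ω
R = R₁ + R₂ = 1.48 Ω

1.48 Ω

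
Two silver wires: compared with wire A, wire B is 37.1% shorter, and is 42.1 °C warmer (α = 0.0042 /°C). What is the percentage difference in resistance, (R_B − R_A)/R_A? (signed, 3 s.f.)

R ∝ ρL/d² with ρ ∝ (1+αΔT), so R_B/R_A = (1 − 37.1/100) × (1 + 0.0042×42.1)
= 0.629 × 1.177 = 0.7402
(R_B − R_A)/R_A = 0.7402 − 1 = -26.0%

-26.0%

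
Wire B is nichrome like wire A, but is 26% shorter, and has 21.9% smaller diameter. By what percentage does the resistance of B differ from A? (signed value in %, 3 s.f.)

21.3%

R ∝ L/d², so R_B/R_A = (1 − 26/100) × (1 − 21.9/100)⁻²
= 0.74 × 1.639 = 1.213
(R_B − R_A)/R_A = 1.213 − 1 = 21.3%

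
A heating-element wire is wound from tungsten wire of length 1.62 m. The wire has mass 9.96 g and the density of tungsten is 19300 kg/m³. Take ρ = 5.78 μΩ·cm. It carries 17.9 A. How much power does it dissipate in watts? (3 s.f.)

ρ = 5.78 μΩ·cm = 5.78×10^-8 Ω·m
A = m/(density·L) = 0.00996/(19300×1.62) = 3.1856e-07 m²
R = ρL/A = (5.78×10^-8)(1.62)/(3.1856e-07) = 0.2939 Ω
P = I²R = (17.9)² × 0.2939 = 94.2 W

94.2 W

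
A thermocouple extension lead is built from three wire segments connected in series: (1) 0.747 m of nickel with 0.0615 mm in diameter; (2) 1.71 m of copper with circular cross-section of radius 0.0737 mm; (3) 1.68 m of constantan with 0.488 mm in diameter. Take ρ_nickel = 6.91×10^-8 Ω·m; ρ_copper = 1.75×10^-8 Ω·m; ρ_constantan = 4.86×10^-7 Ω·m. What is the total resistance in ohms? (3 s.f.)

23.5 Ω

Seg 1: A = π(d/2)² = π(3.0750e-05 m)² = 2.971e-09 m²
R_1 = (6.91×10^-8)(0.747)/(2.971e-09) = 17.38 Ω
Seg 2: A = πr² = π(7.3700e-05 m)² = 1.706e-08 m²
R_2 = (1.75×10^-8)(1.71)/(1.706e-08) = 1.754 Ω
Seg 3: A = π(d/2)² = π(2.4400e-04 m)² = 1.870e-07 m²
R_3 = (4.86×10^-7)(1.68)/(1.870e-07) = 4.365 Ω
R_total = R_1 + R_2 + R_3 = 23.5 Ω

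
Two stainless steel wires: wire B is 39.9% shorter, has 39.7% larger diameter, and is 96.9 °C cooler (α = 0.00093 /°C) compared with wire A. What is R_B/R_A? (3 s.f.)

0.280

R ∝ ρL/d² with ρ ∝ (1+αΔT), so R_B/R_A = (1 − 39.9/100) × (1 + 39.7/100)⁻² × (1 − 0.00093×96.9)
= 0.601 × 0.5124 × 0.9099 = 0.280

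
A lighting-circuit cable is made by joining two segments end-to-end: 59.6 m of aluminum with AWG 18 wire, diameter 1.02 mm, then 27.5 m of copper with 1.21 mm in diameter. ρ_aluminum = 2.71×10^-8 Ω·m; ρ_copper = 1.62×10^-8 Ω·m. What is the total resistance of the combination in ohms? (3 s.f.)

Segment 1: A = π(1.02/2 mm)² = π(5.1000e-04 m)² = 8.171e-07 m²
R₁ = ρL/A = (2.71×10^-8)(59.6)/(8.171e-07) = 1.977 Ω
Segment 2: A = π(d/2)² = π(6.0500e-04 m)² = 1.150e-06 m²
R₂ = (1.62×10^-8)(27.5)/(1.150e-06) = 0.3874 Ω
R = R₁ + R₂ = 2.36 Ω

2.36 Ω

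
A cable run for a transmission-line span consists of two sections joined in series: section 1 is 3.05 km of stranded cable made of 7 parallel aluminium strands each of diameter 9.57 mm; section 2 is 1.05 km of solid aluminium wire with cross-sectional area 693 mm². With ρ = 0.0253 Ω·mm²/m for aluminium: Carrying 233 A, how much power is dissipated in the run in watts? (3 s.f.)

ρ = 0.0253 Ω·mm²/m = 2.53×10^-8 Ω·m
Section 1: A_strand = π(4.7850e-03)² = 7.193e-05 m²; R₁ = ρL/(N·A_s) = (2.53×10^-8)(3050)/(7×7.193e-05) = 0.1533 Ω
Section 2: A = 693 mm² = 6.930e-04 m²
R₂ = (2.53×10^-8)(1050)/(6.930e-04) = 0.03833 Ω
R = R₁ + R₂ = 0.1916 Ω
P = I²R = (233)² × 0.1916 = 10400 W

10400 W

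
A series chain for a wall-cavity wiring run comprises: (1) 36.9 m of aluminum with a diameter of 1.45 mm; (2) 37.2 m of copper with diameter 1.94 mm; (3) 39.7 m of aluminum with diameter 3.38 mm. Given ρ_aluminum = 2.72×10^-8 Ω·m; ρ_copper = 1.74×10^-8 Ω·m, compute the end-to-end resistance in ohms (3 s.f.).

Seg 1: A = π(d/2)² = π(7.2500e-04 m)² = 1.651e-06 m²
R_1 = (2.72×10^-8)(36.9)/(1.651e-06) = 0.6078 Ω
Seg 2: A = π(d/2)² = π(9.7000e-04 m)² = 2.956e-06 m²
R_2 = (1.74×10^-8)(37.2)/(2.956e-06) = 0.219 Ω
Seg 3: A = π(d/2)² = π(1.6900e-03 m)² = 8.973e-06 m²
R_3 = (2.72×10^-8)(39.7)/(8.973e-06) = 0.1203 Ω
R_total = R_1 + R_2 + R_3 = 0.947 Ω

0.947 Ω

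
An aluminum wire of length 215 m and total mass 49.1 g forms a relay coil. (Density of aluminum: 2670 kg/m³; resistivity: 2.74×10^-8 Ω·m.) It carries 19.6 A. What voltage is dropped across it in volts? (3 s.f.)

1350 V

A = m/(density·L) = 0.0491/(2670×215) = 8.5533e-08 m²
R = ρL/A = (2.74×10^-8)(215)/(8.5533e-08) = 68.87 Ω
V = IR = 19.6 × 68.87 = 1350 V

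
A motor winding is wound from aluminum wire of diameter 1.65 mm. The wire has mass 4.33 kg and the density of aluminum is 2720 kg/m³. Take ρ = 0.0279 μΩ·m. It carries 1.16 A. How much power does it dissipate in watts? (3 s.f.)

13.1 W

ρ = 0.0279 μΩ·m = 2.79×10^-8 Ω·m
A = π(d/2)² = π(8.2500e-04 m)² = 2.1382e-06 m²
L = m/(density·A) = 4.33/(2720×2.1382e-06) = 744.5 m
R = ρL/A = (2.79×10^-8)(744.5)/(2.1382e-06) = 9.714 Ω
P = I²R = (1.16)² × 9.714 = 13.1 W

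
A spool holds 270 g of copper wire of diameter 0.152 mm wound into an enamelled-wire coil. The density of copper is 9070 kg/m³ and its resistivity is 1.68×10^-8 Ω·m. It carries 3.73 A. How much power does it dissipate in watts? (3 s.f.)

A = π(d/2)² = π(7.6000e-05 m)² = 1.8146e-08 m²
L = m/(density·A) = 0.27/(9070×1.8146e-08) = 1641 m
R = ρL/A = (1.68×10^-8)(1641)/(1.8146e-08) = 1519 Ω
P = I²R = (3.73)² × 1519 = 21100 W

21100 W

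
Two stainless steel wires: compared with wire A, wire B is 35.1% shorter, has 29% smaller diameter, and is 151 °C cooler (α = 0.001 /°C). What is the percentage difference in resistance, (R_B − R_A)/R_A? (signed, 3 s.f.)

9.30%

R ∝ ρL/d² with ρ ∝ (1+αΔT), so R_B/R_A = (1 − 35.1/100) × (1 − 29/100)⁻² × (1 − 0.001×151)
= 0.649 × 1.984 × 0.849 = 1.093
(R_B − R_A)/R_A = 1.093 − 1 = 9.30%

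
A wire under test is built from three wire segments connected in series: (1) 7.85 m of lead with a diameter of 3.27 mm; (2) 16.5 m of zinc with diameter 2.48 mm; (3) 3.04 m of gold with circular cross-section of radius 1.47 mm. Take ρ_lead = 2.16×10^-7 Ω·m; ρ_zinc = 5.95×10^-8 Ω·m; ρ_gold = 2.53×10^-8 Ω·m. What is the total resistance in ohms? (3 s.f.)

Seg 1: A = π(d/2)² = π(1.6350e-03 m)² = 8.398e-06 m²
R_1 = (2.16×10^-7)(7.85)/(8.398e-06) = 0.2019 Ω
Seg 2: A = π(d/2)² = π(1.2400e-03 m)² = 4.831e-06 m²
R_2 = (5.95×10^-8)(16.5)/(4.831e-06) = 0.2032 Ω
Seg 3: A = πr² = π(1.4700e-03 m)² = 6.789e-06 m²
R_3 = (2.53×10^-8)(3.04)/(6.789e-06) = 0.01133 Ω
R_total = R_1 + R_2 + R_3 = 0.416 Ω

0.416 Ω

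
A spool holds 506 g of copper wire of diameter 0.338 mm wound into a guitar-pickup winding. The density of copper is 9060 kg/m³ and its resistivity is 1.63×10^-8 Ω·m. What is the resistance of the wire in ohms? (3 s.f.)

A = π(d/2)² = π(1.6900e-04 m)² = 8.9727e-08 m²
L = m/(density·A) = 0.506/(9060×8.9727e-08) = 622.4 m
R = ρL/A = (1.63×10^-8)(622.4)/(8.9727e-08) = 113 Ω

113 Ω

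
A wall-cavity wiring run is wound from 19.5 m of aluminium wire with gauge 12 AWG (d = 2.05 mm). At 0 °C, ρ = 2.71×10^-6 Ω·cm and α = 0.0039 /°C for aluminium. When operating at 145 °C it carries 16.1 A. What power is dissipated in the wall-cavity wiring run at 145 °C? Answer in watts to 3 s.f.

65.0 W

ρ = 2.71×10^-6 Ω·cm = 2.71×10^-8 Ω·m
A = π(2.05/2 mm)² = π(1.0250e-03 m)² = 3.301e-06 m²
R₍0₎ = ρL/A = (2.71×10^-8)(19.5)/(3.301e-06) = 0.1601 Ω
R₍145₎ = R₍0₎(1 + αΔT) = 0.1601 × (1 + 0.0039×145) = 0.2506 Ω
P = I²R = (16.1)² × 0.2506 = 65.0 W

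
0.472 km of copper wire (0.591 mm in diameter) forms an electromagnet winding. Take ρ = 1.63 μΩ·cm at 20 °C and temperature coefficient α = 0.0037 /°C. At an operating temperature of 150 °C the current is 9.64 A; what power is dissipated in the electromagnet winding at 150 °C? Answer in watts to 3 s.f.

ρ = 1.63 μΩ·cm = 1.63×10^-8 Ω·m
A = π(d/2)² = π(2.9550e-04 m)² = 2.743e-07 m²
R₍20₎ = ρL/A = (1.63×10^-8)(472)/(2.743e-07) = 28.05 Ω
R₍150₎ = R₍20₎(1 + αΔT) = 28.05 × (1 + 0.0037×130) = 41.54 Ω
P = I²R = (9.64)² × 41.54 = 3860 W

3860 W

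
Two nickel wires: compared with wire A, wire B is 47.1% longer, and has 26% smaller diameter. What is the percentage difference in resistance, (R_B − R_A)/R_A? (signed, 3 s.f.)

R ∝ L/d², so R_B/R_A = (1 + 47.1/100) × (1 − 26/100)⁻²
= 1.471 × 1.826 = 2.686
(R_B − R_A)/R_A = 2.686 − 1 = 169%

169%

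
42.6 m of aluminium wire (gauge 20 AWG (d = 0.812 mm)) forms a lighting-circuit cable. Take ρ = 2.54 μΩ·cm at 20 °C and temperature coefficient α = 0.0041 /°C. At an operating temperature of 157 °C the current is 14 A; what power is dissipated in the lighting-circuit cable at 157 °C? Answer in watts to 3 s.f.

ρ = 2.54 μΩ·cm = 2.54×10^-8 Ω·m
A = π(0.812/2 mm)² = π(4.0600e-04 m)² = 5.178e-07 m²
R₍20₎ = ρL/A = (2.54×10^-8)(42.6)/(5.178e-07) = 2.089 Ω
R₍157₎ = R₍20₎(1 + αΔT) = 2.089 × (1 + 0.0041×137) = 3.263 Ω
P = I²R = (14)² × 3.263 = 640 W

640 W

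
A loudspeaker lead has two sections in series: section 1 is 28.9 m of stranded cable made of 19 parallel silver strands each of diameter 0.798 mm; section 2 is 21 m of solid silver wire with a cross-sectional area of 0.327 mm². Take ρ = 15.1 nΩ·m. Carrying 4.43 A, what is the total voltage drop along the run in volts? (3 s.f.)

4.50 V

ρ = 15.1 nΩ·m = 1.51×10^-8 Ω·m
Section 1: A_strand = π(3.9900e-04)² = 5.001e-07 m²; R₁ = ρL/(N·A_s) = (1.51×10^-8)(28.9)/(19×5.001e-07) = 0.04592 Ω
Section 2: A = 0.327 mm² = 3.270e-07 m²
R₂ = (1.51×10^-8)(21)/(3.270e-07) = 0.9697 Ω
R = R₁ + R₂ = 1.016 Ω
V = IR = 4.43 × 1.016 = 4.50 V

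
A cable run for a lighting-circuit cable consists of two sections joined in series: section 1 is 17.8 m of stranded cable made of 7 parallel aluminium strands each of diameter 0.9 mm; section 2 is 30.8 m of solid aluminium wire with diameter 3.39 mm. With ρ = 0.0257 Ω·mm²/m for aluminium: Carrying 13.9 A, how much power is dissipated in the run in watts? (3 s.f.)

ρ = 0.0257 Ω·mm²/m = 2.57×10^-8 Ω·m
Section 1: A_strand = π(4.5000e-04)² = 6.362e-07 m²; R₁ = ρL/(N·A_s) = (2.57×10^-8)(17.8)/(7×6.362e-07) = 0.1027 Ω
Section 2: A = π(d/2)² = π(1.6950e-03 m)² = 9.026e-06 m²
R₂ = (2.57×10^-8)(30.8)/(9.026e-06) = 0.0877 Ω
R = R₁ + R₂ = 0.1904 Ω
P = I²R = (13.9)² × 0.1904 = 36.8 W

36.8 W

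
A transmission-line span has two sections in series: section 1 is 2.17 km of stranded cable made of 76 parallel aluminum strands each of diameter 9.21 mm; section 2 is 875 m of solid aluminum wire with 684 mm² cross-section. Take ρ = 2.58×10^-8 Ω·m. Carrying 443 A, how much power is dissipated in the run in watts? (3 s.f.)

8650 W

Section 1: A_strand = π(4.6050e-03)² = 6.662e-05 m²; R₁ = ρL/(N·A_s) = (2.58×10^-8)(2170)/(76×6.662e-05) = 0.01106 Ω
Section 2: A = 684 mm² = 6.840e-04 m²
R₂ = (2.58×10^-8)(875)/(6.840e-04) = 0.033 Ω
R = R₁ + R₂ = 0.04406 Ω
P = I²R = (443)² × 0.04406 = 8650 W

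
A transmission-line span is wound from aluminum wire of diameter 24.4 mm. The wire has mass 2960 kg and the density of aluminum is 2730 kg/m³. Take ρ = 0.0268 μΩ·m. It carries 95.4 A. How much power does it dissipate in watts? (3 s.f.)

ρ = 0.0268 μΩ·m = 2.68×10^-8 Ω·m
A = π(d/2)² = π(1.2200e-02 m)² = 4.6759e-04 m²
L = m/(density·A) = 2960/(2730×4.6759e-04) = 2319 m
R = ρL/A = (2.68×10^-8)(2319)/(4.6759e-04) = 0.1329 Ω
P = I²R = (95.4)² × 0.1329 = 1210 W

1210 W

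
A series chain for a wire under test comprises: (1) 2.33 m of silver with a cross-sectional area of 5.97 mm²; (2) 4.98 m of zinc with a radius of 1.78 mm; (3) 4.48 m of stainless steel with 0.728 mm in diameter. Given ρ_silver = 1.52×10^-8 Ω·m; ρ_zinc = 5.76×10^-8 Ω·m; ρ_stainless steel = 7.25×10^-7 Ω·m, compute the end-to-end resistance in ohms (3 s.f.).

Seg 1: A = 5.97 mm² = 5.970e-06 m²
R_1 = (1.52×10^-8)(2.33)/(5.970e-06) = 0.005932 Ω
Seg 2: A = πr² = π(1.7800e-03 m)² = 9.954e-06 m²
R_2 = (5.76×10^-8)(4.98)/(9.954e-06) = 0.02882 Ω
Seg 3: A = π(d/2)² = π(3.6400e-04 m)² = 4.162e-07 m²
R_3 = (7.25×10^-7)(4.48)/(4.162e-07) = 7.803 Ω
R_total = R_1 + R_2 + R_3 = 7.84 Ω

7.84 Ω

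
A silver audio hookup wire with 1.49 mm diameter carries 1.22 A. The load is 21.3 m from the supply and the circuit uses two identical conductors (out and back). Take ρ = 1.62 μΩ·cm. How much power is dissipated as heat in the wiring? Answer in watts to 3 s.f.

0.589 W

ρ = 1.62 μΩ·cm = 1.62×10^-8 Ω·m
A = π(d/2)² = π(7.4500e-04 m)² = 1.744e-06 m²
Total conductor length (both ways) L = 2 × 21.3 = 42.6 m
R = ρL/A = (1.62×10^-8)(42.6)/(1.744e-06) = 0.3958 Ω
P = I²R = (1.22)² × 0.3958 = 0.589 W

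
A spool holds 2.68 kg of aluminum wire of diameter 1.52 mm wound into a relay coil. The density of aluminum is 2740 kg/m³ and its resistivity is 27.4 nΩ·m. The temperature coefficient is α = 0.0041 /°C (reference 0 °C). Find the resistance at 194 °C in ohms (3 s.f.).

14.6 Ω

ρ = 27.4 nΩ·m = 2.74×10^-8 Ω·m
A = π(d/2)² = π(7.6000e-04 m)² = 1.8146e-06 m²
L = m/(density·A) = 2.68/(2740×1.8146e-06) = 539 m
R = ρL/A = (2.74×10^-8)(539)/(1.8146e-06) = 8.139 Ω
R(194 °C) = 8.139 × (1 + 0.0041×194) = 14.6 Ω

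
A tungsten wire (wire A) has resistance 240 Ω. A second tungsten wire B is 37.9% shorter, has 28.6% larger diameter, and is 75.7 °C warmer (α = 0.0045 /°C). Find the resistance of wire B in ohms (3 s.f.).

121 Ω

R ∝ ρL/d² with ρ ∝ (1+αΔT), so R_B/R_A = (1 − 37.9/100) × (1 + 28.6/100)⁻² × (1 + 0.0045×75.7)
= 0.621 × 0.6047 × 1.341 = 0.5034
R_B = 0.5034 × 240 = 121 Ω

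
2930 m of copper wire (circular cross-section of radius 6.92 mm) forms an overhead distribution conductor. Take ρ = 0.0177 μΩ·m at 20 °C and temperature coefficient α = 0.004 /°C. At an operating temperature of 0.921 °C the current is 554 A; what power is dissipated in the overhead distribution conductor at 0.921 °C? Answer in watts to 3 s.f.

97700 W

ρ = 0.0177 μΩ·m = 1.77×10^-8 Ω·m
A = πr² = π(6.9200e-03 m)² = 1.504e-04 m²
R₍20₎ = ρL/A = (1.77×10^-8)(2930)/(1.504e-04) = 0.3447 Ω
R₍0.921₎ = R₍20₎(1 + αΔT) = 0.3447 × (1 + 0.004×-19.1) = 0.3184 Ω
P = I²R = (554)² × 0.3184 = 97700 W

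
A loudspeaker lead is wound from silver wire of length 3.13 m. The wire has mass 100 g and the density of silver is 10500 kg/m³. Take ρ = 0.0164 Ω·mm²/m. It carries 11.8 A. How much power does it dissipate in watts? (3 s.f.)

ρ = 0.0164 Ω·mm²/m = 1.64×10^-8 Ω·m
A = m/(density·L) = 0.1/(10500×3.13) = 3.0428e-06 m²
R = ρL/A = (1.64×10^-8)(3.13)/(3.0428e-06) = 0.01687 Ω
P = I²R = (11.8)² × 0.01687 = 2.35 W

2.35 W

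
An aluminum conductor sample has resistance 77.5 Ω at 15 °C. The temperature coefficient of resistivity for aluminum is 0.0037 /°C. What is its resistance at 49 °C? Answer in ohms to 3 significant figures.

87.2 Ω

ΔT = 49 − 15 = 34 °C
R = R₀(1 + αΔT) = 77.5 × (1 + 0.0037×34) = 77.5 × 1.126 = 87.2 Ω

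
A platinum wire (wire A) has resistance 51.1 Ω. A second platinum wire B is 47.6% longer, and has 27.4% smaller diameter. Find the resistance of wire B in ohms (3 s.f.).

R ∝ L/d², so R_B/R_A = (1 + 47.6/100) × (1 − 27.4/100)⁻²
= 1.476 × 1.897 = 2.8
R_B = 2.8 × 51.1 = 143 Ω

143 Ω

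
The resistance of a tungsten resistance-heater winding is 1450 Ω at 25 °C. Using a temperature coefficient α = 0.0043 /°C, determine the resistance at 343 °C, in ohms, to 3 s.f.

ΔT = 343 − 25 = 318 °C
R = R₀(1 + αΔT) = 1450 × (1 + 0.0043×318) = 1450 × 2.367 = 3430 Ω

3430 Ω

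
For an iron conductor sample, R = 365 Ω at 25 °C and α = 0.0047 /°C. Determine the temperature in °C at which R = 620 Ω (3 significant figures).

174 °C

R = R₀(1 + α(T − T₀)) ⇒ T = T₀ + (R/R₀ − 1)/α
T = 25 + (620/365 − 1)/0.0047 = 25 + (0.6986)/0.0047 = 174 °C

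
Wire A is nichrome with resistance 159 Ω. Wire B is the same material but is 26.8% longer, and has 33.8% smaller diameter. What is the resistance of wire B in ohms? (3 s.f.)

460 Ω

R ∝ L/d², so R_B/R_A = (1 + 26.8/100) × (1 − 33.8/100)⁻²
= 1.268 × 2.282 = 2.893
R_B = 2.893 × 159 = 460 Ω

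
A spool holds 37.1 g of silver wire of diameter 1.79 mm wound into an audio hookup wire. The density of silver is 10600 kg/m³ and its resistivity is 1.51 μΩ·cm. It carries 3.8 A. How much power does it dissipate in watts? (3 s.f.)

0.121 W

ρ = 1.51 μΩ·cm = 1.51×10^-8 Ω·m
A = π(d/2)² = π(8.9500e-04 m)² = 2.5165e-06 m²
L = m/(density·A) = 0.0371/(10600×2.5165e-06) = 1.391 m
R = ρL/A = (1.51×10^-8)(1.391)/(2.5165e-06) = 0.008346 Ω
P = I²R = (3.8)² × 0.008346 = 0.121 W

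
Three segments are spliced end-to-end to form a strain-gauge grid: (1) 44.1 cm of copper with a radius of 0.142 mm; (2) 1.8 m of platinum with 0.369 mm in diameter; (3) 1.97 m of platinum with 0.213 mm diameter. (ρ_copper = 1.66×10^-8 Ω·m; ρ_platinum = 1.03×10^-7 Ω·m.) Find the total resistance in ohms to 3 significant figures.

Seg 1: A = πr² = π(1.4200e-04 m)² = 6.335e-08 m²
R_1 = (1.66×10^-8)(0.441)/(6.335e-08) = 0.1156 Ω
Seg 2: A = π(d/2)² = π(1.8450e-04 m)² = 1.069e-07 m²
R_2 = (1.03×10^-7)(1.8)/(1.069e-07) = 1.734 Ω
Seg 3: A = π(d/2)² = π(1.0650e-04 m)² = 3.563e-08 m²
R_3 = (1.03×10^-7)(1.97)/(3.563e-08) = 5.694 Ω
R_total = R_1 + R_2 + R_3 = 7.54 Ω

7.54 Ω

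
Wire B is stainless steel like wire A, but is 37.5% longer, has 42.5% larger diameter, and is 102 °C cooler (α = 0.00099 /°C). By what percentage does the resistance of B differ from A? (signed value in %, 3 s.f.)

-39.1%

R ∝ ρL/d² with ρ ∝ (1+αΔT), so R_B/R_A = (1 + 37.5/100) × (1 + 42.5/100)⁻² × (1 − 0.00099×102)
= 1.375 × 0.4925 × 0.899 = 0.6088
(R_B − R_A)/R_A = 0.6088 − 1 = -39.1%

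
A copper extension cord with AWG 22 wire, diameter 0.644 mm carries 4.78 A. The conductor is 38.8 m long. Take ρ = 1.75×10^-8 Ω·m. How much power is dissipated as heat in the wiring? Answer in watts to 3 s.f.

A = π(0.644/2 mm)² = π(3.2200e-04 m)² = 3.257e-07 m²
R = ρL/A = (1.75×10^-8)(38.8)/(3.257e-07) = 2.085 Ω
P = I²R = (4.78)² × 2.085 = 47.6 W

47.6 W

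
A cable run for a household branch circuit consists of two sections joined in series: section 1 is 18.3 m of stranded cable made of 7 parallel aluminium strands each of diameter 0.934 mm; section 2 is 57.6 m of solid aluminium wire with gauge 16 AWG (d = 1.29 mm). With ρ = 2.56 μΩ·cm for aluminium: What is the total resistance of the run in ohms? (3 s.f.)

ρ = 2.56 μΩ·cm = 2.56×10^-8 Ω·m
Section 1: A_strand = π(4.6700e-04)² = 6.851e-07 m²; R₁ = ρL/(N·A_s) = (2.56×10^-8)(18.3)/(7×6.851e-07) = 0.09768 Ω
Section 2: A = π(1.29/2 mm)² = π(6.4500e-04 m)² = 1.307e-06 m²
R₂ = (2.56×10^-8)(57.6)/(1.307e-06) = 1.128 Ω
R = R₁ + R₂ = 1.23 Ω

1.23 Ω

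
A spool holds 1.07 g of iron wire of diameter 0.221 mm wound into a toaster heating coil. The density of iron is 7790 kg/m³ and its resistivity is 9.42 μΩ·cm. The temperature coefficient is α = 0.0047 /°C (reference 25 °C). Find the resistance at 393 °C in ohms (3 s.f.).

24.0 Ω

ρ = 9.42 μΩ·cm = 9.42×10^-8 Ω·m
A = π(d/2)² = π(1.1050e-04 m)² = 3.8360e-08 m²
L = m/(density·A) = 0.00107/(7790×3.8360e-08) = 3.581 m
R = ρL/A = (9.42×10^-8)(3.581)/(3.8360e-08) = 8.793 Ω
R(393 °C) = 8.793 × (1 + 0.0047×368) = 24.0 Ω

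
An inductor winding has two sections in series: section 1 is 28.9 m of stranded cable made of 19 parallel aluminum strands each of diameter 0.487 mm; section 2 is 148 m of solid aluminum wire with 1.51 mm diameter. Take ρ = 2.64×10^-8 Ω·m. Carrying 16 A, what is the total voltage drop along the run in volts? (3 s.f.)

38.4 V

Section 1: A_strand = π(2.4350e-04)² = 1.863e-07 m²; R₁ = ρL/(N·A_s) = (2.64×10^-8)(28.9)/(19×1.863e-07) = 0.2156 Ω
Section 2: A = π(d/2)² = π(7.5500e-04 m)² = 1.791e-06 m²
R₂ = (2.64×10^-8)(148)/(1.791e-06) = 2.182 Ω
R = R₁ + R₂ = 2.397 Ω
V = IR = 16 × 2.397 = 38.4 V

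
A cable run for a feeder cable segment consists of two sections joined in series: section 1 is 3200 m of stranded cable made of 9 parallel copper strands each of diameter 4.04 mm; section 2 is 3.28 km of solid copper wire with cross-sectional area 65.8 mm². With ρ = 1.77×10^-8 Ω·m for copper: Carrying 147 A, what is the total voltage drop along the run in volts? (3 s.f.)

Section 1: A_strand = π(2.0200e-03)² = 1.282e-05 m²; R₁ = ρL/(N·A_s) = (1.77×10^-8)(3200)/(9×1.282e-05) = 0.4909 Ω
Section 2: A = 65.8 mm² = 6.580e-05 m²
R₂ = (1.77×10^-8)(3280)/(6.580e-05) = 0.8823 Ω
R = R₁ + R₂ = 1.373 Ω
V = IR = 147 × 1.373 = 202 V

202 V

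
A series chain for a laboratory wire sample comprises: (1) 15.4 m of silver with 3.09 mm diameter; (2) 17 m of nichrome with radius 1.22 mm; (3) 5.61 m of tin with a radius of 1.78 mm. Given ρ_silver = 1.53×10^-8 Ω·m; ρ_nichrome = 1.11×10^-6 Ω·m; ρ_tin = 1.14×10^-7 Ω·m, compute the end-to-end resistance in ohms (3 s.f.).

4.13 Ω

Seg 1: A = π(d/2)² = π(1.5450e-03 m)² = 7.499e-06 m²
R_1 = (1.53×10^-8)(15.4)/(7.499e-06) = 0.03142 Ω
Seg 2: A = πr² = π(1.2200e-03 m)² = 4.676e-06 m²
R_2 = (1.11×10^-6)(17)/(4.676e-06) = 4.036 Ω
Seg 3: A = πr² = π(1.7800e-03 m)² = 9.954e-06 m²
R_3 = (1.14×10^-7)(5.61)/(9.954e-06) = 0.06425 Ω
R_total = R_1 + R_2 + R_3 = 4.13 Ω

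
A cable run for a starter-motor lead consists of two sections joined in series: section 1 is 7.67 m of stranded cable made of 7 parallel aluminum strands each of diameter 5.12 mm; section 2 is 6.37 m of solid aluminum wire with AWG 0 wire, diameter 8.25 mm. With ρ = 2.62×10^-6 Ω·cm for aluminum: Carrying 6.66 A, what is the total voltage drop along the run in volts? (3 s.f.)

0.0301 V

ρ = 2.62×10^-6 Ω·cm = 2.62×10^-8 Ω·m
Section 1: A_strand = π(2.5600e-03)² = 2.059e-05 m²; R₁ = ρL/(N·A_s) = (2.62×10^-8)(7.67)/(7×2.059e-05) = 0.001394 Ω
Section 2: A = π(8.25/2 mm)² = π(4.1250e-03 m)² = 5.346e-05 m²
R₂ = (2.62×10^-8)(6.37)/(5.346e-05) = 0.003122 Ω
R = R₁ + R₂ = 0.004516 Ω
V = IR = 6.66 × 0.004516 = 0.0301 V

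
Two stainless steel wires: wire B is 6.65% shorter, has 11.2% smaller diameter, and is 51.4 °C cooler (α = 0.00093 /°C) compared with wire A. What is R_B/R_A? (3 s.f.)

R ∝ ρL/d² with ρ ∝ (1+αΔT), so R_B/R_A = (1 − 6.65/100) × (1 − 11.2/100)⁻² × (1 − 0.00093×51.4)
= 0.9335 × 1.268 × 0.9522 = 1.13

1.13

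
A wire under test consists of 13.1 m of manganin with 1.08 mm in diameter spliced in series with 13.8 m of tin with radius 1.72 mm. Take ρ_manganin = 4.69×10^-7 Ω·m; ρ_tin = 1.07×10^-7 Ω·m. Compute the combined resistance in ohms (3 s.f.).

6.87 Ω

Segment 1: A = π(d/2)² = π(5.4000e-04 m)² = 9.161e-07 m²
R₁ = ρL/A = (4.69×10^-7)(13.1)/(9.161e-07) = 6.707 Ω
Segment 2: A = πr² = π(1.7200e-03 m)² = 9.294e-06 m²
R₂ = (1.07×10^-7)(13.8)/(9.294e-06) = 0.1589 Ω
R = R₁ + R₂ = 6.87 Ω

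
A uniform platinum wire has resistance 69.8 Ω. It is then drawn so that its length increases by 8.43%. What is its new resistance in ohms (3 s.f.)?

82.1 Ω

k = 1 + 8.43/100 = 1.084; volume constant ⇒ A' = A/k, so R' = k²R.
R' = 1.176 × 69.8 = 82.1 Ω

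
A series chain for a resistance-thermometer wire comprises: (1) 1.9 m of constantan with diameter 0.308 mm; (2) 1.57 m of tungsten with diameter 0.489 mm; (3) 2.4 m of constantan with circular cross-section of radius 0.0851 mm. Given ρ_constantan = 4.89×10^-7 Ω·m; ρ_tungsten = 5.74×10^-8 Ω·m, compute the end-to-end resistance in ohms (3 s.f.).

Seg 1: A = π(d/2)² = π(1.5400e-04 m)² = 7.451e-08 m²
R_1 = (4.89×10^-7)(1.9)/(7.451e-08) = 12.47 Ω
Seg 2: A = π(d/2)² = π(2.4450e-04 m)² = 1.878e-07 m²
R_2 = (5.74×10^-8)(1.57)/(1.878e-07) = 0.4798 Ω
Seg 3: A = πr² = π(8.5100e-05 m)² = 2.275e-08 m²
R_3 = (4.89×10^-7)(2.4)/(2.275e-08) = 51.58 Ω
R_total = R_1 + R_2 + R_3 = 64.5 Ω

64.5 Ω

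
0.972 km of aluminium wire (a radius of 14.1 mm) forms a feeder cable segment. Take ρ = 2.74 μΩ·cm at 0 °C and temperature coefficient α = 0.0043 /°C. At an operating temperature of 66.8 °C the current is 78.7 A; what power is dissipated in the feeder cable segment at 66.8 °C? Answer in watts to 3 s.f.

340 W

ρ = 2.74 μΩ·cm = 2.74×10^-8 Ω·m
A = πr² = π(1.4100e-02 m)² = 6.246e-04 m²
R₍0₎ = ρL/A = (2.74×10^-8)(972)/(6.246e-04) = 0.04264 Ω
R₍66.8₎ = R₍0₎(1 + αΔT) = 0.04264 × (1 + 0.0043×66.8) = 0.05489 Ω
P = I²R = (78.7)² × 0.05489 = 340 W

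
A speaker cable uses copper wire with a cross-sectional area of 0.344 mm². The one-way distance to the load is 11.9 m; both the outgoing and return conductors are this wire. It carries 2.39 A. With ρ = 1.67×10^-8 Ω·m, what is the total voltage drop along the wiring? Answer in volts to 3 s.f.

A = 0.344 mm² = 3.440e-07 m²
Total conductor length (both ways) L = 2 × 11.9 = 23.8 m
R = ρL/A = (1.67×10^-8)(23.8)/(3.440e-07) = 1.155 Ω
V = IR = 2.39 × 1.155 = 2.76 V

2.76 V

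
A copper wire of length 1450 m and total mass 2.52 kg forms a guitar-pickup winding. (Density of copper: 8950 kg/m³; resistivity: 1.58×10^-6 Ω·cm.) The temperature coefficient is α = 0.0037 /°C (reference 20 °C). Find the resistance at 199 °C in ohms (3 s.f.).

196 Ω

ρ = 1.58×10^-6 Ω·cm = 1.58×10^-8 Ω·m
A = m/(density·L) = 2.52/(8950×1450) = 1.9418e-07 m²
R = ρL/A = (1.58×10^-8)(1450)/(1.9418e-07) = 118 Ω
R(199 °C) = 118 × (1 + 0.0037×179) = 196 Ω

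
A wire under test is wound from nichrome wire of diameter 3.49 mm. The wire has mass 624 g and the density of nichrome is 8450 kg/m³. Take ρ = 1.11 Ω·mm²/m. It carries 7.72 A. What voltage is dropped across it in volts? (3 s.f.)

6.91 V

ρ = 1.11 Ω·mm²/m = 1.11×10^-6 Ω·m
A = π(d/2)² = π(1.7450e-03 m)² = 9.5662e-06 m²
L = m/(density·A) = 0.624/(8450×9.5662e-06) = 7.719 m
R = ρL/A = (1.11×10^-6)(7.719)/(9.5662e-06) = 0.8957 Ω
V = IR = 7.72 × 0.8957 = 6.91 V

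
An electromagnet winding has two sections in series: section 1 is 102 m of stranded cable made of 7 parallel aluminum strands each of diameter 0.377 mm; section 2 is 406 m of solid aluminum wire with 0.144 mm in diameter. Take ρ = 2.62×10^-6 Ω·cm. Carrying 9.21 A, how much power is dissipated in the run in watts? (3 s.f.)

ρ = 2.62×10^-6 Ω·cm = 2.62×10^-8 Ω·m
Section 1: A_strand = π(1.8850e-04)² = 1.116e-07 m²; R₁ = ρL/(N·A_s) = (2.62×10^-8)(102)/(7×1.116e-07) = 3.42 Ω
Section 2: A = π(d/2)² = π(7.2000e-05 m)² = 1.629e-08 m²
R₂ = (2.62×10^-8)(406)/(1.629e-08) = 653.1 Ω
R = R₁ + R₂ = 656.6 Ω
P = I²R = (9.21)² × 656.6 = 55700 W

55700 W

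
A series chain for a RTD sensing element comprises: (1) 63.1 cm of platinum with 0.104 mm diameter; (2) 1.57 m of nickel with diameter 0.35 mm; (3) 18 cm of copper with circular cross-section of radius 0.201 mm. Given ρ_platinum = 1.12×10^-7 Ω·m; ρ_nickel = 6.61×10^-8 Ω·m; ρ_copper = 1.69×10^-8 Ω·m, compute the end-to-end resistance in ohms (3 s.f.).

9.42 Ω

Seg 1: A = π(d/2)² = π(5.2000e-05 m)² = 8.495e-09 m²
R_1 = (1.12×10^-7)(0.631)/(8.495e-09) = 8.319 Ω
Seg 2: A = π(d/2)² = π(1.7500e-04 m)² = 9.621e-08 m²
R_2 = (6.61×10^-8)(1.57)/(9.621e-08) = 1.079 Ω
Seg 3: A = πr² = π(2.0100e-04 m)² = 1.269e-07 m²
R_3 = (1.69×10^-8)(0.18)/(1.269e-07) = 0.02397 Ω
R_total = R_1 + R_2 + R_3 = 9.42 Ω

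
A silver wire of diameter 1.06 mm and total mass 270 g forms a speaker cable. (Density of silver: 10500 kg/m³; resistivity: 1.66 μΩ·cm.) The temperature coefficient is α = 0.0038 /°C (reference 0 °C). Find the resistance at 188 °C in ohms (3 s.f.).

0.940 Ω

ρ = 1.66 μΩ·cm = 1.66×10^-8 Ω·m
A = π(d/2)² = π(5.3000e-04 m)² = 8.8247e-07 m²
L = m/(density·A) = 0.27/(10500×8.8247e-07) = 29.14 m
R = ρL/A = (1.66×10^-8)(29.14)/(8.8247e-07) = 0.5481 Ω
R(188 °C) = 0.5481 × (1 + 0.0038×188) = 0.940 Ω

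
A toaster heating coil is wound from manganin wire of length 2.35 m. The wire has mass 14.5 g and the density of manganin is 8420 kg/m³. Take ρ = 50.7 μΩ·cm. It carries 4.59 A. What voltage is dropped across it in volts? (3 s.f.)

7.46 V

ρ = 50.7 μΩ·cm = 5.07×10^-7 Ω·m
A = m/(density·L) = 0.0145/(8420×2.35) = 7.3280e-07 m²
R = ρL/A = (5.07×10^-7)(2.35)/(7.3280e-07) = 1.626 Ω
V = IR = 4.59 × 1.626 = 7.46 V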